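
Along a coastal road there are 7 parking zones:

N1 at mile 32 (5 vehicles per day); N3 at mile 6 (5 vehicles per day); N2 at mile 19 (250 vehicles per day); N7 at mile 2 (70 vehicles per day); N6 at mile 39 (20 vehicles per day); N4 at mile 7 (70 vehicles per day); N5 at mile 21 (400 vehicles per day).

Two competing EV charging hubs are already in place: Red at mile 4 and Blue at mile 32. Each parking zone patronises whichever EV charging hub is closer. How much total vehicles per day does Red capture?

The indifferent point is the midpoint (4+32)/2 = 18; parking zones left of it (closer to Red at 4) go to Red, those right go to Blue.
  N7 at 2 (w=70) → Red
  N3 at 6 (w=5) → Red
  N4 at 7 (w=70) → Red
  N2 at 19 (w=250) → Blue
  N5 at 21 (w=400) → Blue
  N1 at 32 (w=5) → Blue
  N6 at 39 (w=20) → Blue
Red captures 145; Blue captures 675.

145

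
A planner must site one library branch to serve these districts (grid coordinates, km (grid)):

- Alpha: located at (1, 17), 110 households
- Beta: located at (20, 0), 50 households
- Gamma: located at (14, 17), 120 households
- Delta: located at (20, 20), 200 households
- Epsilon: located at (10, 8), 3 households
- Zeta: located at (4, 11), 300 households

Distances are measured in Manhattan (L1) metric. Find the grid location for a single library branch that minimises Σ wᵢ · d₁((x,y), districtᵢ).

Manhattan distance separates: Σwᵢ(|x−xᵢ|+|y−yᵢ|) = Σwᵢ|x−xᵢ| + Σwᵢ|y−yᵢ|, so x and y are optimised independently as 1-D weighted medians.
Total weight W = 783; half = 391.5.
x-coordinate, sorted with cumulative weight:
  x=1 (Alpha, w=110) cum 110
  x=4 (Zeta, w=300) cum 410  ← median
  x=10 (Epsilon, w=3) cum 413
  x=14 (Gamma, w=120) cum 533
  x=20 (Beta, w=50) cum 583
  x=20 (Delta, w=200) cum 783
⇒ x* = 4
y-coordinate, sorted with cumulative weight:
  y=0 (Beta, w=50) cum 50
  y=8 (Epsilon, w=3) cum 53
  y=11 (Zeta, w=300) cum 353
  y=17 (Alpha, w=110) cum 463  ← median
  y=17 (Gamma, w=120) cum 583
  y=20 (Delta, w=200) cum 783
⇒ y* = 17

(4, 17)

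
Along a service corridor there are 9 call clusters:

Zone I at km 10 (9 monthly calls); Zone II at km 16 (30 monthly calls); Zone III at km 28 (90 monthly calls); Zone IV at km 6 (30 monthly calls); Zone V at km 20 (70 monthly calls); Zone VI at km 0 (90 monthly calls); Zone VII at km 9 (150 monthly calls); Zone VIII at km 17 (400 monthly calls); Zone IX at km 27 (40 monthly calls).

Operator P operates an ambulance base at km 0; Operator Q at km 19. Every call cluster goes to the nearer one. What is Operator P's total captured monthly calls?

270

The indifferent point is the midpoint (0+19)/2 = 9.5; call clusters left of it (closer to Operator P at 0) go to Operator P, those right go to Operator Q.
  Zone VI at 0 (w=90) → Operator P
  Zone IV at 6 (w=30) → Operator P
  Zone VII at 9 (w=150) → Operator P
  Zone I at 10 (w=9) → Operator Q
  Zone II at 16 (w=30) → Operator Q
  Zone VIII at 17 (w=400) → Operator Q
  Zone V at 20 (w=70) → Operator Q
  Zone IX at 27 (w=40) → Operator Q
  Zone III at 28 (w=90) → Operator Q
Operator P captures 270; Operator Q captures 639.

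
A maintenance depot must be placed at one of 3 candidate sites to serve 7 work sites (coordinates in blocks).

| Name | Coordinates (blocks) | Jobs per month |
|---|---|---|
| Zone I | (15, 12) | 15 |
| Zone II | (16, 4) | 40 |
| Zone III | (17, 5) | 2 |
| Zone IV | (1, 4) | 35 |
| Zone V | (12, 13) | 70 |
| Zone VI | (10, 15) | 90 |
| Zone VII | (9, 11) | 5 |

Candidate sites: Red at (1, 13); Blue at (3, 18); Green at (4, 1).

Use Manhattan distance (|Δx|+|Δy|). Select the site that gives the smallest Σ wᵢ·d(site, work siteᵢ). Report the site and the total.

Red, total 3358 blocks

Total weighted distance at each candidate:
  Red (1, 13): total = 3358
  Blue (3, 18): total = 3909
  Green (4, 1): total = 4449
Minimum is at Red with total 3358 blocks.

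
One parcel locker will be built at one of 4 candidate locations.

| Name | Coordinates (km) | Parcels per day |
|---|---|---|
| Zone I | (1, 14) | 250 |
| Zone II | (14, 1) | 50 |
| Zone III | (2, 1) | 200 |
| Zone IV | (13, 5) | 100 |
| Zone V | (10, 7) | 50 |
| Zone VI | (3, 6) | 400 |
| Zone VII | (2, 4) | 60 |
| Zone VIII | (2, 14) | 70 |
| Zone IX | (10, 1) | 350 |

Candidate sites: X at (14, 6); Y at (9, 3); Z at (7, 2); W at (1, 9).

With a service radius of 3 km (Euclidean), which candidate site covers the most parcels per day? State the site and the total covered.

Y, covering 350

Coverage radius r = 3 km; a point is covered iff (Δx)²+(Δy)² ≤ 3² = 9.
  X (14, 6): covers {Zone IV} → 100
  Y (9, 3): covers {Zone IX} → 350
  Z (7, 2): covers {none} → 0
  W (1, 9): covers {none} → 0
Maximum coverage at Y: 350 parcels per day.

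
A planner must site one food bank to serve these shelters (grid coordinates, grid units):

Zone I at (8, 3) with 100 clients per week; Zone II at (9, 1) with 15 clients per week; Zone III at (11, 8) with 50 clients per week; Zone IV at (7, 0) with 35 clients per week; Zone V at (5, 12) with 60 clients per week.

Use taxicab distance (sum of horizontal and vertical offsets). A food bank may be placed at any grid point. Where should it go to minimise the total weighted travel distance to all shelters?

Manhattan distance separates: Σwᵢ(|x−xᵢ|+|y−yᵢ|) = Σwᵢ|x−xᵢ| + Σwᵢ|y−yᵢ|, so x and y are optimised independently as 1-D weighted medians.
Total weight W = 260; half = 130.
x-coordinate, sorted with cumulative weight:
  x=5 (Zone V, w=60) cum 60
  x=7 (Zone IV, w=35) cum 95
  x=8 (Zone I, w=100) cum 195  ← median
  x=9 (Zone II, w=15) cum 210
  x=11 (Zone III, w=50) cum 260
⇒ x* = 8
y-coordinate, sorted with cumulative weight:
  y=0 (Zone IV, w=35) cum 35
  y=1 (Zone II, w=15) cum 50
  y=3 (Zone I, w=100) cum 150  ← median
  y=8 (Zone III, w=50) cum 200
  y=12 (Zone V, w=60) cum 260
⇒ y* = 3

(8, 3)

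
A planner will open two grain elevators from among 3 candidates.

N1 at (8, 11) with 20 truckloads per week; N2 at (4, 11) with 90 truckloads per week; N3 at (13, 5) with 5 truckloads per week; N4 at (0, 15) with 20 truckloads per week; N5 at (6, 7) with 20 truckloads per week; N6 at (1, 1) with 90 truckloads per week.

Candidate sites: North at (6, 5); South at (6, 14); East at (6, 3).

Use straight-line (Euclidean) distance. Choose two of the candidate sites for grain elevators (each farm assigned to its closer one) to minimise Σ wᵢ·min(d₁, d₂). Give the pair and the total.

{South, East}, total 1119.3

Evaluate every pair (each demand assigned to the nearer of the two):
  {South, East}: total = 1119.3
  {North, South}: total = 1169.5
  {North, East}: total = 1488.6
Best pair: {South, East} with total 1119.3.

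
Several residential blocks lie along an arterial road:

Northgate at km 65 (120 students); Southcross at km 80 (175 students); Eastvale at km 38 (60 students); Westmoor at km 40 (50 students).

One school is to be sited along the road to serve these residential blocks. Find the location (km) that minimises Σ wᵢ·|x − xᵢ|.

x = 65

For a sum of weighted absolute distances on a line, the optimum is the weighted median (not the mean). Total weight W = 405; half-weight = 202.5.
Sort by position and accumulate weight:
  km 38 (Eastvale, w=60) → cum 60
  km 40 (Westmoor, w=50) → cum 110
  km 65 (Northgate, w=120) → cum 230  ≥ 202.5 → median here
  km 80 (Southcross, w=175) → cum 405
Optimal location: km 65.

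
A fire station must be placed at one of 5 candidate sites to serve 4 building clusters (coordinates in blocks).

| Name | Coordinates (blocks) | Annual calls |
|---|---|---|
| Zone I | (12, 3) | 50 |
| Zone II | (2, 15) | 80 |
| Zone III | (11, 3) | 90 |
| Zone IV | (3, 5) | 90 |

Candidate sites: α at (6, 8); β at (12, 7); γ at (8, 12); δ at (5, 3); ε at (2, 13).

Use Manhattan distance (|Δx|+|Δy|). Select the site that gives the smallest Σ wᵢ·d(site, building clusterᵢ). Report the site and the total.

δ, total 2450 blocks

Total weighted distance at each candidate:
  α (6, 8): total = 2870
  β (12, 7): total = 3080
  γ (8, 12): total = 3530
  δ (5, 3): total = 2450
  ε (2, 13): total = 3680
Minimum is at δ with total 2450 blocks.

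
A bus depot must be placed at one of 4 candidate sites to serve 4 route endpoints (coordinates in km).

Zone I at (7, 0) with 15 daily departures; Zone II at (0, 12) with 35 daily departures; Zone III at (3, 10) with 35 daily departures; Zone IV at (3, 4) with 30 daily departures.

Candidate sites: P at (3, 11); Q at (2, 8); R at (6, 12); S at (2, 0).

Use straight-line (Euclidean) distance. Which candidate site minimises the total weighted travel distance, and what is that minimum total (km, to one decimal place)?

Q, total 500.0 km

Total weighted distance at each candidate:
  P (3, 11): total = 531.3
  Q (2, 8): total = 500.0
  R (6, 12): total = 773.1
  S (2, 0): total = 976.2
Minimum is at Q with total 500.0 km.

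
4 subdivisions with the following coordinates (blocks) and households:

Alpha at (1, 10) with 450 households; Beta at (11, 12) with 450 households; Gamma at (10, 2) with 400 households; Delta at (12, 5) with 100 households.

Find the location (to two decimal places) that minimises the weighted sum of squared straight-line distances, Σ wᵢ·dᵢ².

(7.57, 8.00)

The minimiser of Σwᵢ‖p−pᵢ‖² is the weighted centroid p* = (Σwᵢpᵢ)/(Σwᵢ).
Σwᵢ = 1400.
Σwᵢxᵢ = 450·1 + 450·11 + 400·10 + 100·12 = 10600.
Σwᵢyᵢ = 450·10 + 450·12 + 400·2 + 100·5 = 11200.
x* = 10600/1400 = 7.57, y* = 11200/1400 = 8.00.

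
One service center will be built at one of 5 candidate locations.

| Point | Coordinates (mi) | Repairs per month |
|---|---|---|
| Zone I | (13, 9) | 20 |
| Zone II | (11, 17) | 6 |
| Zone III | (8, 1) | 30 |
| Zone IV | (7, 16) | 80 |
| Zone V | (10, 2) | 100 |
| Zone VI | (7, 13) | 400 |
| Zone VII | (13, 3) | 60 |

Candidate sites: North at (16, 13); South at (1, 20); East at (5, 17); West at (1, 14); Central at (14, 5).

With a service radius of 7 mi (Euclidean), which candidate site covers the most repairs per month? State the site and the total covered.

Coverage radius r = 7 mi; a point is covered iff (Δx)²+(Δy)² ≤ 7² = 49.
  North (16, 13): covers {Zone I, Zone II} → 26
  South (1, 20): covers {none} → 0
  East (5, 17): covers {Zone II, Zone IV, Zone VI} → 486
  West (1, 14): covers {Zone IV, Zone VI} → 480
  Central (14, 5): covers {Zone I, Zone V, Zone VII} → 180
Maximum coverage at East: 486 repairs per month.

East, covering 486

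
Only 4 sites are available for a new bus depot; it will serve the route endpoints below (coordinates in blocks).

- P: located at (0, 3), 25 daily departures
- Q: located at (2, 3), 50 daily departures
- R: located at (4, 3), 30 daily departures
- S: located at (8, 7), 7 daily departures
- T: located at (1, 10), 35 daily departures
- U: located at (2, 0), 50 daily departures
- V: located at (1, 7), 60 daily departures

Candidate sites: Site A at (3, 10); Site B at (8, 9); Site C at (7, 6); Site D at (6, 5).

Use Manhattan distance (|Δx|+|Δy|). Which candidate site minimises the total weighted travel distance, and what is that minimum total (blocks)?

Site A, total 1866 blocks

Total weighted distance at each candidate:
  Site A (3, 10): total = 1866
  Site B (8, 9): total = 2834
  Site C (7, 6): total = 2164
  Site D (6, 5): total = 1868
Minimum is at Site A with total 1866 blocks.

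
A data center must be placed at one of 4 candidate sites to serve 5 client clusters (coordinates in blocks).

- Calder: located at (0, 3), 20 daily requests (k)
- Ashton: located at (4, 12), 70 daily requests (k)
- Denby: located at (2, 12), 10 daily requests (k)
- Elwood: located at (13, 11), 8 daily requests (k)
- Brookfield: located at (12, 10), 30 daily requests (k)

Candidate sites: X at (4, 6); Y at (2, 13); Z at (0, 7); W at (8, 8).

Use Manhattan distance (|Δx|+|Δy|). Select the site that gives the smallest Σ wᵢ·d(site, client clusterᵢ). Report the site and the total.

Y, total 954 blocks

Total weighted distance at each candidate:
  X (4, 6): total = 1112
  Y (2, 13): total = 954
  Z (0, 7): total = 1366
  W (8, 8): total = 1164
Minimum is at Y with total 954 blocks.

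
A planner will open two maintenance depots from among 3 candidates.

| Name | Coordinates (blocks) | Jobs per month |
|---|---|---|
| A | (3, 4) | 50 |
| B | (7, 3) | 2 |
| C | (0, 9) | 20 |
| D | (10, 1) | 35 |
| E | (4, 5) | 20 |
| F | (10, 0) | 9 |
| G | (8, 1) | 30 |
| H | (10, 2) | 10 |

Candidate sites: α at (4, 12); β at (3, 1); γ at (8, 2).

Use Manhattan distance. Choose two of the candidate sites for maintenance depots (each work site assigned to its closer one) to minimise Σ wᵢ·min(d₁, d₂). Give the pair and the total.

{β, γ}, total 665

Evaluate every pair (each demand assigned to the nearer of the two):
  {β, γ}: total = 665
  {α, γ}: total = 825
  {α, β}: total = 949
Best pair: {β, γ} with total 665.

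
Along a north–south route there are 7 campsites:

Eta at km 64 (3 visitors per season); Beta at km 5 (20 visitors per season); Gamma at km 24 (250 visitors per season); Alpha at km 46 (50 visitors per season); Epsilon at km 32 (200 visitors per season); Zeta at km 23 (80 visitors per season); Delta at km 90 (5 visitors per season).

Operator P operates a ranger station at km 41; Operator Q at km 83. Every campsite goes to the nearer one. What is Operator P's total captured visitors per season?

The indifferent point is the midpoint (41+83)/2 = 62; campsites left of it (closer to Operator P at 41) go to Operator P, those right go to Operator Q.
  Beta at 5 (w=20) → Operator P
  Zeta at 23 (w=80) → Operator P
  Gamma at 24 (w=250) → Operator P
  Epsilon at 32 (w=200) → Operator P
  Alpha at 46 (w=50) → Operator P
  Eta at 64 (w=3) → Operator Q
  Delta at 90 (w=5) → Operator Q
Operator P captures 600; Operator Q captures 8.

600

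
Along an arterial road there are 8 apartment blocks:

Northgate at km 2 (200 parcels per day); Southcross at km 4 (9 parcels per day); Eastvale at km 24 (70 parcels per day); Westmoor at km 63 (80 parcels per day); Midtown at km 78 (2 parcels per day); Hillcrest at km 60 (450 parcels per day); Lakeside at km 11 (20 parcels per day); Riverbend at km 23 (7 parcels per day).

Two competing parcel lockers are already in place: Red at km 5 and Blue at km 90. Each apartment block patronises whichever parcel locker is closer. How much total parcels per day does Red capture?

306

The indifferent point is the midpoint (5+90)/2 = 47.5; apartment blocks left of it (closer to Red at 5) go to Red, those right go to Blue.
  Northgate at 2 (w=200) → Red
  Southcross at 4 (w=9) → Red
  Lakeside at 11 (w=20) → Red
  Riverbend at 23 (w=7) → Red
  Eastvale at 24 (w=70) → Red
  Hillcrest at 60 (w=450) → Blue
  Westmoor at 63 (w=80) → Blue
  Midtown at 78 (w=2) → Blue
Red captures 306; Blue captures 532.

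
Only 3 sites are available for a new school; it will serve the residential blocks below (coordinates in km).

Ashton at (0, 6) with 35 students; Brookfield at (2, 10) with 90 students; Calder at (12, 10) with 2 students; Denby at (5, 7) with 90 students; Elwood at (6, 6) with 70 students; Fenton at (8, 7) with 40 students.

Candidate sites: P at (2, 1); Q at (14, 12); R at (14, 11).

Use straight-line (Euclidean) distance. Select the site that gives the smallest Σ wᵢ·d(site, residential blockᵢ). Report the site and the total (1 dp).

P, total 2416.8 km

Total weighted distance at each candidate:
  P (2, 1): total = 2416.8
  Q (14, 12): total = 3572.7
  R (14, 11): total = 3443.7
Minimum is at P with total 2416.8 km.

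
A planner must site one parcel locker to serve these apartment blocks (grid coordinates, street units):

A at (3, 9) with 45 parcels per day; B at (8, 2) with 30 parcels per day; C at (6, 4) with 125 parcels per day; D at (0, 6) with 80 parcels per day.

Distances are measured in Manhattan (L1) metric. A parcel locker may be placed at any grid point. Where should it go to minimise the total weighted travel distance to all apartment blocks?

(6, 4)

Manhattan distance separates: Σwᵢ(|x−xᵢ|+|y−yᵢ|) = Σwᵢ|x−xᵢ| + Σwᵢ|y−yᵢ|, so x and y are optimised independently as 1-D weighted medians.
Total weight W = 280; half = 140.
x-coordinate, sorted with cumulative weight:
  x=0 (D, w=80) cum 80
  x=3 (A, w=45) cum 125
  x=6 (C, w=125) cum 250  ← median
  x=8 (B, w=30) cum 280
⇒ x* = 6
y-coordinate, sorted with cumulative weight:
  y=2 (B, w=30) cum 30
  y=4 (C, w=125) cum 155  ← median
  y=6 (D, w=80) cum 235
  y=9 (A, w=45) cum 280
⇒ y* = 4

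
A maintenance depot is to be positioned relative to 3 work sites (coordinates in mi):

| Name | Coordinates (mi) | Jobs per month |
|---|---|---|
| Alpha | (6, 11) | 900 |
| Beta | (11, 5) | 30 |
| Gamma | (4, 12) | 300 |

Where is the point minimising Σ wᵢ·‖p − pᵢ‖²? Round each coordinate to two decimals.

The minimiser of Σwᵢ‖p−pᵢ‖² is the weighted centroid p* = (Σwᵢpᵢ)/(Σwᵢ).
Σwᵢ = 1230.
Σwᵢxᵢ = 900·6 + 30·11 + 300·4 = 6930.
Σwᵢyᵢ = 900·11 + 30·5 + 300·12 = 13650.
x* = 6930/1230 = 5.63, y* = 13650/1230 = 11.10.

(5.63, 11.10)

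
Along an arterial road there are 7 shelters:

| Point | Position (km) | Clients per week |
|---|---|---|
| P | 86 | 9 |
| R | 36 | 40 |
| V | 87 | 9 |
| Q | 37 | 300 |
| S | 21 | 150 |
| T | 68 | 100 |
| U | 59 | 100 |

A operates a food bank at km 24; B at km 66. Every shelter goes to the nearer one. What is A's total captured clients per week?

490

The indifferent point is the midpoint (24+66)/2 = 45; shelters left of it (closer to A at 24) go to A, those right go to B.
  S at 21 (w=150) → A
  R at 36 (w=40) → A
  Q at 37 (w=300) → A
  U at 59 (w=100) → B
  T at 68 (w=100) → B
  P at 86 (w=9) → B
  V at 87 (w=9) → B
A captures 490; B captures 218.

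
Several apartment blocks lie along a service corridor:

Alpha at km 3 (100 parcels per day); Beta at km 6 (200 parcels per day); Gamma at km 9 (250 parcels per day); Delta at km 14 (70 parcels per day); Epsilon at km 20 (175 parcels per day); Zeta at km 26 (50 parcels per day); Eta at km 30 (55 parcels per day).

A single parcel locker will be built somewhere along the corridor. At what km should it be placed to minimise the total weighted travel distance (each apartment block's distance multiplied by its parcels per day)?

For a sum of weighted absolute distances on a line, the optimum is the weighted median (not the mean). Total weight W = 900; half-weight = 450.
Sort by position and accumulate weight:
  km 3 (Alpha, w=100) → cum 100
  km 6 (Beta, w=200) → cum 300
  km 9 (Gamma, w=250) → cum 550  ≥ 450 → median here
  km 14 (Delta, w=70) → cum 620
  km 20 (Epsilon, w=175) → cum 795
  km 26 (Zeta, w=50) → cum 845
  km 30 (Eta, w=55) → cum 900
Optimal location: km 9.

x = 9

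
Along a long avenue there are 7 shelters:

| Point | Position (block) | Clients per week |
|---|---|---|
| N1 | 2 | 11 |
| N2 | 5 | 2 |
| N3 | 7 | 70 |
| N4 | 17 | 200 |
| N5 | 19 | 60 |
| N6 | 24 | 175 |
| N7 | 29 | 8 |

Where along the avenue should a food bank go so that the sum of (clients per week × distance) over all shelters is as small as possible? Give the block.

x = 17

For a sum of weighted absolute distances on a line, the optimum is the weighted median (not the mean). Total weight W = 526; half-weight = 263.
Sort by position and accumulate weight:
  block 2 (N1, w=11) → cum 11
  block 5 (N2, w=2) → cum 13
  block 7 (N3, w=70) → cum 83
  block 17 (N4, w=200) → cum 283  ≥ 263 → median here
  block 19 (N5, w=60) → cum 343
  block 24 (N6, w=175) → cum 518
  block 29 (N7, w=8) → cum 526
Optimal location: block 17.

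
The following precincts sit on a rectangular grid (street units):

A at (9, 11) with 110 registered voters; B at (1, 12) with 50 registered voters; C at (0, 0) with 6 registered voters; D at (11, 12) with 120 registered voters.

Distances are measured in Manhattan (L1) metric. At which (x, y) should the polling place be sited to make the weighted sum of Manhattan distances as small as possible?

(9, 12)

Manhattan distance separates: Σwᵢ(|x−xᵢ|+|y−yᵢ|) = Σwᵢ|x−xᵢ| + Σwᵢ|y−yᵢ|, so x and y are optimised independently as 1-D weighted medians.
Total weight W = 286; half = 143.
x-coordinate, sorted with cumulative weight:
  x=0 (C, w=6) cum 6
  x=1 (B, w=50) cum 56
  x=9 (A, w=110) cum 166  ← median
  x=11 (D, w=120) cum 286
⇒ x* = 9
y-coordinate, sorted with cumulative weight:
  y=0 (C, w=6) cum 6
  y=11 (A, w=110) cum 116
  y=12 (B, w=50) cum 166  ← median
  y=12 (D, w=120) cum 286
⇒ y* = 12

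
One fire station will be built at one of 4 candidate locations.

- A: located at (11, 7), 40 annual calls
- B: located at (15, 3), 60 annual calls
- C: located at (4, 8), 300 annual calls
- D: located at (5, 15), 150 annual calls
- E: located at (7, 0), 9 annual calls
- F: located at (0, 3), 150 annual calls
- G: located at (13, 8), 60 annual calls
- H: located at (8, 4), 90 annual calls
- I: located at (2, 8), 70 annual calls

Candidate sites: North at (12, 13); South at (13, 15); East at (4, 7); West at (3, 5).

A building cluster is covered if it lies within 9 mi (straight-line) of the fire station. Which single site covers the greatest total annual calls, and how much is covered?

East, covering 809

Coverage radius r = 9 mi; a point is covered iff (Δx)²+(Δy)² ≤ 9² = 81.
  North (12, 13): covers {A, D, G} → 250
  South (13, 15): covers {A, D, G} → 250
  East (4, 7): covers {A, C, D, E, F, H, I} → 809
  West (3, 5): covers {A, C, E, F, H, I} → 659
Maximum coverage at East: 809 annual calls.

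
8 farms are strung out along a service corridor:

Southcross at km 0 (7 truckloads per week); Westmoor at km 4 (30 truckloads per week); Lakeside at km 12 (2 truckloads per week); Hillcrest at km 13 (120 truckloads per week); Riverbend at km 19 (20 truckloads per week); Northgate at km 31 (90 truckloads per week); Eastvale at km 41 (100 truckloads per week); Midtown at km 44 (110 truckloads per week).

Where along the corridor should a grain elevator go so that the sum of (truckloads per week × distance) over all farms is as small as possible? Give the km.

For a sum of weighted absolute distances on a line, the optimum is the weighted median (not the mean). Total weight W = 479; half-weight = 239.5.
Sort by position and accumulate weight:
  km 0 (Southcross, w=7) → cum 7
  km 4 (Westmoor, w=30) → cum 37
  km 12 (Lakeside, w=2) → cum 39
  km 13 (Hillcrest, w=120) → cum 159
  km 19 (Riverbend, w=20) → cum 179
  km 31 (Northgate, w=90) → cum 269  ≥ 239.5 → median here
  km 41 (Eastvale, w=100) → cum 369
  km 44 (Midtown, w=110) → cum 479
Optimal location: km 31.

x = 31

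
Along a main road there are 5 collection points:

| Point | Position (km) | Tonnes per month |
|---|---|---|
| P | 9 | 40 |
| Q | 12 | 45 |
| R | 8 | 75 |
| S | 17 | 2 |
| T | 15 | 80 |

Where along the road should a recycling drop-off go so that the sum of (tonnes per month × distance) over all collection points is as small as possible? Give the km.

For a sum of weighted absolute distances on a line, the optimum is the weighted median (not the mean). Total weight W = 242; half-weight = 121.
Sort by position and accumulate weight:
  km 8 (R, w=75) → cum 75
  km 9 (P, w=40) → cum 115
  km 12 (Q, w=45) → cum 160  ≥ 121 → median here
  km 15 (T, w=80) → cum 240
  km 17 (S, w=2) → cum 242
Optimal location: km 12.

x = 12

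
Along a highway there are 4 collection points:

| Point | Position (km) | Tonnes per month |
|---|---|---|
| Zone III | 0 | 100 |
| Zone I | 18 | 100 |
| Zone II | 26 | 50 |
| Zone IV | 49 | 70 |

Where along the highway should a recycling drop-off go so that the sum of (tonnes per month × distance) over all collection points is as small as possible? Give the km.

For a sum of weighted absolute distances on a line, the optimum is the weighted median (not the mean). Total weight W = 320; half-weight = 160.
Sort by position and accumulate weight:
  km 0 (Zone III, w=100) → cum 100
  km 18 (Zone I, w=100) → cum 200  ≥ 160 → median here
  km 26 (Zone II, w=50) → cum 250
  km 49 (Zone IV, w=70) → cum 320
Optimal location: km 18.

x = 18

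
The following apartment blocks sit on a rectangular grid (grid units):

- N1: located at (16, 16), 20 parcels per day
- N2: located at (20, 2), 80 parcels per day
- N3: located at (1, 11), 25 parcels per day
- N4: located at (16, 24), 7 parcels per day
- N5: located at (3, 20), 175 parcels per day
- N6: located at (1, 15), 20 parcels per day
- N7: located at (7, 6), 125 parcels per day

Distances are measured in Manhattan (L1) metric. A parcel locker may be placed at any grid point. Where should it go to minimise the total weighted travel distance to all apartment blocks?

Manhattan distance separates: Σwᵢ(|x−xᵢ|+|y−yᵢ|) = Σwᵢ|x−xᵢ| + Σwᵢ|y−yᵢ|, so x and y are optimised independently as 1-D weighted medians.
Total weight W = 452; half = 226.
x-coordinate, sorted with cumulative weight:
  x=1 (N3, w=25) cum 25
  x=1 (N6, w=20) cum 45
  x=3 (N5, w=175) cum 220
  x=7 (N7, w=125) cum 345  ← median
  x=16 (N1, w=20) cum 365
  x=16 (N4, w=7) cum 372
  x=20 (N2, w=80) cum 452
⇒ x* = 7
y-coordinate, sorted with cumulative weight:
  y=2 (N2, w=80) cum 80
  y=6 (N7, w=125) cum 205
  y=11 (N3, w=25) cum 230  ← median
  y=15 (N6, w=20) cum 250
  y=16 (N1, w=20) cum 270
  y=20 (N5, w=175) cum 445
  y=24 (N4, w=7) cum 452
⇒ y* = 11

(7, 11)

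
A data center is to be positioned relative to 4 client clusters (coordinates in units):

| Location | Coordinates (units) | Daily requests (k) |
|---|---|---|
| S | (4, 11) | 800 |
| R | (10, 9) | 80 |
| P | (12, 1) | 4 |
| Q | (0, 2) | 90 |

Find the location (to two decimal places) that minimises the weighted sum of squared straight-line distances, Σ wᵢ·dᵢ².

(4.16, 9.96)

The minimiser of Σwᵢ‖p−pᵢ‖² is the weighted centroid p* = (Σwᵢpᵢ)/(Σwᵢ).
Σwᵢ = 974.
Σwᵢxᵢ = 800·4 + 80·10 + 4·12 + 90·0 = 4048.
Σwᵢyᵢ = 800·11 + 80·9 + 4·1 + 90·2 = 9704.
x* = 4048/974 = 4.16, y* = 9704/974 = 9.96.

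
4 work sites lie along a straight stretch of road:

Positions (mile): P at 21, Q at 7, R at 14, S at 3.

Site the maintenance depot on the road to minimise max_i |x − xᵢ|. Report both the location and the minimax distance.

The 1-center on a line is the midpoint of the two extreme points: leftmost at 3, rightmost at 21.
Optimal location = (3 + 21)/2 = 12; maximum distance = (21 − 3)/2 = 9.

location 12, max distance 9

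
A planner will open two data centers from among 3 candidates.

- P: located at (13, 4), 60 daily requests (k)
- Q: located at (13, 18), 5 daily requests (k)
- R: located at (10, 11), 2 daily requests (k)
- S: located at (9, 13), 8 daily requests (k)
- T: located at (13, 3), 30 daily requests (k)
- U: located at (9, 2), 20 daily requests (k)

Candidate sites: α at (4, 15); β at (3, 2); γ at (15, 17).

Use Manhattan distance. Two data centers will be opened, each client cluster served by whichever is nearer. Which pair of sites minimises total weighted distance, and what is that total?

{β, γ}, total 1287

Evaluate every pair (each demand assigned to the nearer of the two):
  {β, γ}: total = 1287
  {α, β}: total = 1306
  {α, γ}: total = 1831
Best pair: {β, γ} with total 1287.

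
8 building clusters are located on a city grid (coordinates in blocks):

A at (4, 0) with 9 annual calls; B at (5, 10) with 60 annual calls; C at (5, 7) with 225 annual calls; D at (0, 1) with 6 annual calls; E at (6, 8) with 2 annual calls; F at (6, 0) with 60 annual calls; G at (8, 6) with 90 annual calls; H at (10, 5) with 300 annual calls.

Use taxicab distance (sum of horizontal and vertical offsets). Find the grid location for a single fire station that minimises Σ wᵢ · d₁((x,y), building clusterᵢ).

Manhattan distance separates: Σwᵢ(|x−xᵢ|+|y−yᵢ|) = Σwᵢ|x−xᵢ| + Σwᵢ|y−yᵢ|, so x and y are optimised independently as 1-D weighted medians.
Total weight W = 752; half = 376.
x-coordinate, sorted with cumulative weight:
  x=0 (D, w=6) cum 6
  x=4 (A, w=9) cum 15
  x=5 (B, w=60) cum 75
  x=5 (C, w=225) cum 300
  x=6 (E, w=2) cum 302
  x=6 (F, w=60) cum 362
  x=8 (G, w=90) cum 452  ← median
  x=10 (H, w=300) cum 752
⇒ x* = 8
y-coordinate, sorted with cumulative weight:
  y=0 (A, w=9) cum 9
  y=0 (F, w=60) cum 69
  y=1 (D, w=6) cum 75
  y=5 (H, w=300) cum 375
  y=6 (G, w=90) cum 465  ← median
  y=7 (C, w=225) cum 690
  y=8 (E, w=2) cum 692
  y=10 (B, w=60) cum 752
⇒ y* = 6

(8, 6)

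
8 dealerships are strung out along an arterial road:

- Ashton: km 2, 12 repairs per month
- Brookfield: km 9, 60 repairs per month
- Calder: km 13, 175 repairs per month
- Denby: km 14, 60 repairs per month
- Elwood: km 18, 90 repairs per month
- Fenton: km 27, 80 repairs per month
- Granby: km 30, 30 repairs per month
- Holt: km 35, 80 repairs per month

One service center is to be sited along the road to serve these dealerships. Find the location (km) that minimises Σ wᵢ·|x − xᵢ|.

For a sum of weighted absolute distances on a line, the optimum is the weighted median (not the mean). Total weight W = 587; half-weight = 293.5.
Sort by position and accumulate weight:
  km 2 (Ashton, w=12) → cum 12
  km 9 (Brookfield, w=60) → cum 72
  km 13 (Calder, w=175) → cum 247
  km 14 (Denby, w=60) → cum 307  ≥ 293.5 → median here
  km 18 (Elwood, w=90) → cum 397
  km 27 (Fenton, w=80) → cum 477
  km 30 (Granby, w=30) → cum 507
  km 35 (Holt, w=80) → cum 587
Optimal location: km 14.

x = 14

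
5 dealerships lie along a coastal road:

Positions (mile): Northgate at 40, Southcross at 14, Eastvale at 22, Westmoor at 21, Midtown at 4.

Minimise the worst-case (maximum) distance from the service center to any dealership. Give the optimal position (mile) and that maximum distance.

location 22, max distance 18

The 1-center on a line is the midpoint of the two extreme points: leftmost at 4, rightmost at 40.
Optimal location = (4 + 40)/2 = 22; maximum distance = (40 − 4)/2 = 18.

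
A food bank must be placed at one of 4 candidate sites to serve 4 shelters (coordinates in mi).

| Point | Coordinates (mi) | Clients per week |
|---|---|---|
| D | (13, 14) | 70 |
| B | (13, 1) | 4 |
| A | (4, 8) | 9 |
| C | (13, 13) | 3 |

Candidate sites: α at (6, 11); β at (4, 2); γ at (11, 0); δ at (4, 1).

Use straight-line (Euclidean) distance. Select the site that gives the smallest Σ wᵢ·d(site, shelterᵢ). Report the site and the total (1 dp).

α, total 636.2 mi

Total weighted distance at each candidate:
  α (6, 11): total = 636.2
  β (4, 2): total = 1182.9
  γ (11, 0): total = 1134.0
  δ (4, 1): total = 1250.8
Minimum is at α with total 636.2 mi.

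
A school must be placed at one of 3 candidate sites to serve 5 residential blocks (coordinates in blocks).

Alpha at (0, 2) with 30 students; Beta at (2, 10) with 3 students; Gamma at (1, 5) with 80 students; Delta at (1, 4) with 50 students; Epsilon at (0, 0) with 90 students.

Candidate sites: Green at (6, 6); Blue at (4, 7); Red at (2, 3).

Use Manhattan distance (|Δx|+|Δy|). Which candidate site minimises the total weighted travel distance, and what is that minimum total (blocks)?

Total weighted distance at each candidate:
  Green (6, 6): total = 2234
  Blue (4, 7): total = 1975
  Red (2, 3): total = 901
Minimum is at Red with total 901 blocks.

Red, total 901 blocks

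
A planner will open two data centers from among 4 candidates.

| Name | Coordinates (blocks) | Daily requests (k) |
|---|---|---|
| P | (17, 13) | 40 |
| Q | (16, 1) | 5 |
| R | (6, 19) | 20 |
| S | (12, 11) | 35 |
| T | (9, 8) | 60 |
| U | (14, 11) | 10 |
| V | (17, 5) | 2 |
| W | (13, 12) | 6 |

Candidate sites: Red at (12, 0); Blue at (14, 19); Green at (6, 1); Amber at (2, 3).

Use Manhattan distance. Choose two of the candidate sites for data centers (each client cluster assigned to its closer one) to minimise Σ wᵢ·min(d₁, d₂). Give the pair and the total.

Evaluate every pair (each demand assigned to the nearer of the two):
  {Blue, Green}: total = 1678
  {Red, Blue}: total = 1703
  {Blue, Amber}: total = 1832
  {Red, Green}: total = 2318
  {Red, Amber}: total = 2418
  {Green, Amber}: total = 2808
Best pair: {Blue, Green} with total 1678.

{Blue, Green}, total 1678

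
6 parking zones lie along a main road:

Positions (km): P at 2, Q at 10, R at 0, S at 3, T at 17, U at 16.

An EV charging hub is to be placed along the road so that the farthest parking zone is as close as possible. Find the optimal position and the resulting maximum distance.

location 8.5, max distance 8.5

The 1-center on a line is the midpoint of the two extreme points: leftmost at 0, rightmost at 17.
Optimal location = (0 + 17)/2 = 8.5; maximum distance = (17 − 0)/2 = 8.5.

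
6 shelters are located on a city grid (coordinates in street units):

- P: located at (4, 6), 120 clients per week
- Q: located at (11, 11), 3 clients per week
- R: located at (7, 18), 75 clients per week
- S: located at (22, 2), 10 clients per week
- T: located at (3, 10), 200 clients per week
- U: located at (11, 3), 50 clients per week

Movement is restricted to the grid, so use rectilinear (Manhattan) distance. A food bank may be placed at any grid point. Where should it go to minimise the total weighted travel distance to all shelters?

Manhattan distance separates: Σwᵢ(|x−xᵢ|+|y−yᵢ|) = Σwᵢ|x−xᵢ| + Σwᵢ|y−yᵢ|, so x and y are optimised independently as 1-D weighted medians.
Total weight W = 458; half = 229.
x-coordinate, sorted with cumulative weight:
  x=3 (T, w=200) cum 200
  x=4 (P, w=120) cum 320  ← median
  x=7 (R, w=75) cum 395
  x=11 (Q, w=3) cum 398
  x=11 (U, w=50) cum 448
  x=22 (S, w=10) cum 458
⇒ x* = 4
y-coordinate, sorted with cumulative weight:
  y=2 (S, w=10) cum 10
  y=3 (U, w=50) cum 60
  y=6 (P, w=120) cum 180
  y=10 (T, w=200) cum 380  ← median
  y=11 (Q, w=3) cum 383
  y=18 (R, w=75) cum 458
⇒ y* = 10

(4, 10)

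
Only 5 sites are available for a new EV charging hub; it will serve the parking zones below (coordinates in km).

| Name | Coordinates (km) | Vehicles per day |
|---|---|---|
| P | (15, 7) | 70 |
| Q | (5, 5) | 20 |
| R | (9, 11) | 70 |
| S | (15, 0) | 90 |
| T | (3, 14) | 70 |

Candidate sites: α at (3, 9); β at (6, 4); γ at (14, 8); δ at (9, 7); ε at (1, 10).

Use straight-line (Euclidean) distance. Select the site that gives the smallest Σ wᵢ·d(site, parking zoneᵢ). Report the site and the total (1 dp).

Total weighted distance at each candidate:
  α (3, 9): total = 3083.7
  β (6, 4): total = 2842.7
  γ (14, 8): total = 2299.6
  δ (9, 7): total = 2264.6
  ε (1, 10): total = 3556.1
Minimum is at δ with total 2264.6 km.

δ, total 2264.6 km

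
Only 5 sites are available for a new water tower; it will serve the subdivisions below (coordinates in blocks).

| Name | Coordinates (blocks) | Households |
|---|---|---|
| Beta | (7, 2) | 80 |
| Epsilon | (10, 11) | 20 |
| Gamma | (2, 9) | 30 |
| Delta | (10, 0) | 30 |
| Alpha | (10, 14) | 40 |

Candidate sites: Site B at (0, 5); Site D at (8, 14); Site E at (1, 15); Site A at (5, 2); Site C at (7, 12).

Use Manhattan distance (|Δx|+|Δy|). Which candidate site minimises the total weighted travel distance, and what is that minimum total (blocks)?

Total weighted distance at each candidate:
  Site B (0, 5): total = 2510
  Site D (8, 14): total = 2030
  Site E (1, 15): total = 3110
  Site A (5, 2): total = 1630
  Site C (7, 12): total = 1770
Minimum is at Site A with total 1630 blocks.

Site A, total 1630 blocks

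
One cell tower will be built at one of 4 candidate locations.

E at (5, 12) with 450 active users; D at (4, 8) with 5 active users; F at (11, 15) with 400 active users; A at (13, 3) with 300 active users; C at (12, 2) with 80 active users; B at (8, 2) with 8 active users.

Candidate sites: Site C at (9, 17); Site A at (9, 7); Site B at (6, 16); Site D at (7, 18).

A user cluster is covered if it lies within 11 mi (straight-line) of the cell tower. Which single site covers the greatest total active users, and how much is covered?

Coverage radius r = 11 mi; a point is covered iff (Δx)²+(Δy)² ≤ 11² = 121.
  Site C (9, 17): covers {E, D, F} → 855
  Site A (9, 7): covers {E, D, F, A, C, B} → 1243
  Site B (6, 16): covers {E, D, F} → 855
  Site D (7, 18): covers {E, D, F} → 855
Maximum coverage at Site A: 1243 active users.

Site A, covering 1243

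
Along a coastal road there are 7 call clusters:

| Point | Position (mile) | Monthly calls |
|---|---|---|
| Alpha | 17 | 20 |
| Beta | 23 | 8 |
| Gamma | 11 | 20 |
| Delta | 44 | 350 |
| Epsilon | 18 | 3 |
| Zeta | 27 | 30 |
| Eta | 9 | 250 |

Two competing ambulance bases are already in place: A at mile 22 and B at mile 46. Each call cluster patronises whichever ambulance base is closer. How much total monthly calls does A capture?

The indifferent point is the midpoint (22+46)/2 = 34; call clusters left of it (closer to A at 22) go to A, those right go to B.
  Eta at 9 (w=250) → A
  Gamma at 11 (w=20) → A
  Alpha at 17 (w=20) → A
  Epsilon at 18 (w=3) → A
  Beta at 23 (w=8) → A
  Zeta at 27 (w=30) → A
  Delta at 44 (w=350) → B
A captures 331; B captures 350.

331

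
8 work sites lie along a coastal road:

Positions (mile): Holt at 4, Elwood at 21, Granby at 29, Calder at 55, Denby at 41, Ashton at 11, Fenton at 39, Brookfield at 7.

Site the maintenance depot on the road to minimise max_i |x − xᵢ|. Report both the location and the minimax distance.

The 1-center on a line is the midpoint of the two extreme points: leftmost at 4, rightmost at 55.
Optimal location = (4 + 55)/2 = 29.5; maximum distance = (55 − 4)/2 = 25.5.

location 29.5, max distance 25.5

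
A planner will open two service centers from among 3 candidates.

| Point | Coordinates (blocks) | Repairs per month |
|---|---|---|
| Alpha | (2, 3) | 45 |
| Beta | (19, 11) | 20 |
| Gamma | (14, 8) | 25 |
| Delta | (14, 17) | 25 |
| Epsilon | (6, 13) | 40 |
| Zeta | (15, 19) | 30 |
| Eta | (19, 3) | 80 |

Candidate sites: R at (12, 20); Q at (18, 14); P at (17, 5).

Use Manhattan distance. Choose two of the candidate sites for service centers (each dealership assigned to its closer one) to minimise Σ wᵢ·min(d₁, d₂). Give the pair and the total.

{R, P}, total 2160

Evaluate every pair (each demand assigned to the nearer of the two):
  {R, P}: total = 2160
  {Q, P}: total = 2250
  {R, Q}: total = 3270
Best pair: {R, P} with total 2160.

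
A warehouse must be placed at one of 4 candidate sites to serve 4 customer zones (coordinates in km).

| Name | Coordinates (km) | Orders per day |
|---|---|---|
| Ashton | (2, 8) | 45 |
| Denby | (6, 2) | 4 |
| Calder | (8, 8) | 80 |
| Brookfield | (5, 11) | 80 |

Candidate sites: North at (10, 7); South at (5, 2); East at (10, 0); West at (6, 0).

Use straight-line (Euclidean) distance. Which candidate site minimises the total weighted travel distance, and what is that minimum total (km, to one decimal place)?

North, total 1079.5 km

Total weighted distance at each candidate:
  North (10, 7): total = 1079.5
  South (5, 2): total = 1562.5
  East (10, 0): total = 2153.3
  West (6, 0): total = 1953.8
Minimum is at North with total 1079.5 km.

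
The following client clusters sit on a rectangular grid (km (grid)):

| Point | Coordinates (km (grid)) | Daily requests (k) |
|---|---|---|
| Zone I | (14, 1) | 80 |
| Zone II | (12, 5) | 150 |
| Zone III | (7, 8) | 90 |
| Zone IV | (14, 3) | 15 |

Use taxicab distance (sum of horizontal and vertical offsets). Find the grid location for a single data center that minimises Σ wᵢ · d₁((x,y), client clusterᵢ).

(12, 5)

Manhattan distance separates: Σwᵢ(|x−xᵢ|+|y−yᵢ|) = Σwᵢ|x−xᵢ| + Σwᵢ|y−yᵢ|, so x and y are optimised independently as 1-D weighted medians.
Total weight W = 335; half = 167.5.
x-coordinate, sorted with cumulative weight:
  x=7 (Zone III, w=90) cum 90
  x=12 (Zone II, w=150) cum 240  ← median
  x=14 (Zone I, w=80) cum 320
  x=14 (Zone IV, w=15) cum 335
⇒ x* = 12
y-coordinate, sorted with cumulative weight:
  y=1 (Zone I, w=80) cum 80
  y=3 (Zone IV, w=15) cum 95
  y=5 (Zone II, w=150) cum 245  ← median
  y=8 (Zone III, w=90) cum 335
⇒ y* = 5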